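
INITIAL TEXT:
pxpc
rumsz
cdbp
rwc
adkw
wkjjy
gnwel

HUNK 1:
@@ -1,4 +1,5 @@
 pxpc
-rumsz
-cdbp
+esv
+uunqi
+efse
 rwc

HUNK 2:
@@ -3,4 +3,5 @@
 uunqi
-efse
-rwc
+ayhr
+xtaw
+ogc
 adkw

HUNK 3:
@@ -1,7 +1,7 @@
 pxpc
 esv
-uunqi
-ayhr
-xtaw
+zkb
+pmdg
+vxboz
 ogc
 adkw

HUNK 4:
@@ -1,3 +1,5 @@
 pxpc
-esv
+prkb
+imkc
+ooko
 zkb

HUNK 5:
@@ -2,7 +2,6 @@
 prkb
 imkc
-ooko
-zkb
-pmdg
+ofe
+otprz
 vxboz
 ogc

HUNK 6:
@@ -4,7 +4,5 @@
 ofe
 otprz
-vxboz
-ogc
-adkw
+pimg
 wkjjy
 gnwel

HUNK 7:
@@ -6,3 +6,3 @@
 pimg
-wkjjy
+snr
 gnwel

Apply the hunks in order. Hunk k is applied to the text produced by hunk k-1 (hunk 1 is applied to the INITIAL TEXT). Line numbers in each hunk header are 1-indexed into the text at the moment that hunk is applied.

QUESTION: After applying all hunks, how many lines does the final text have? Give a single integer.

Hunk 1: at line 1 remove [rumsz,cdbp] add [esv,uunqi,efse] -> 8 lines: pxpc esv uunqi efse rwc adkw wkjjy gnwel
Hunk 2: at line 3 remove [efse,rwc] add [ayhr,xtaw,ogc] -> 9 lines: pxpc esv uunqi ayhr xtaw ogc adkw wkjjy gnwel
Hunk 3: at line 1 remove [uunqi,ayhr,xtaw] add [zkb,pmdg,vxboz] -> 9 lines: pxpc esv zkb pmdg vxboz ogc adkw wkjjy gnwel
Hunk 4: at line 1 remove [esv] add [prkb,imkc,ooko] -> 11 lines: pxpc prkb imkc ooko zkb pmdg vxboz ogc adkw wkjjy gnwel
Hunk 5: at line 2 remove [ooko,zkb,pmdg] add [ofe,otprz] -> 10 lines: pxpc prkb imkc ofe otprz vxboz ogc adkw wkjjy gnwel
Hunk 6: at line 4 remove [vxboz,ogc,adkw] add [pimg] -> 8 lines: pxpc prkb imkc ofe otprz pimg wkjjy gnwel
Hunk 7: at line 6 remove [wkjjy] add [snr] -> 8 lines: pxpc prkb imkc ofe otprz pimg snr gnwel
Final line count: 8

Answer: 8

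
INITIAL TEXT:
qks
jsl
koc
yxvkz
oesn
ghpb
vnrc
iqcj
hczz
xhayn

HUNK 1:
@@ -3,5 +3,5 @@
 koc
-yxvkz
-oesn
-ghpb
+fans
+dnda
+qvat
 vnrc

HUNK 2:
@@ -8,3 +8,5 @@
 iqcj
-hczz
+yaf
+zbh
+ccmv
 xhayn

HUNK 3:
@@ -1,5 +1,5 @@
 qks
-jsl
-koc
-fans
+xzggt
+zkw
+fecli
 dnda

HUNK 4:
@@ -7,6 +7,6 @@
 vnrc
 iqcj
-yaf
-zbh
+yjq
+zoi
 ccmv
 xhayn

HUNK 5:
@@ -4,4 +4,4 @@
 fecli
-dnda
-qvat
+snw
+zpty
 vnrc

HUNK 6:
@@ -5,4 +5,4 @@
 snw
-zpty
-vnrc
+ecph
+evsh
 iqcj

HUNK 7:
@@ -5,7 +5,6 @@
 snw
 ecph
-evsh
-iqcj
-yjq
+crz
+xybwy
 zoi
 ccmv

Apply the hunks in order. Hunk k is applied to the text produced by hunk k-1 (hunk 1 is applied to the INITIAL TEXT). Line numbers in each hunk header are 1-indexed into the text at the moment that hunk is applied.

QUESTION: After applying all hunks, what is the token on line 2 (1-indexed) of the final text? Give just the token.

Hunk 1: at line 3 remove [yxvkz,oesn,ghpb] add [fans,dnda,qvat] -> 10 lines: qks jsl koc fans dnda qvat vnrc iqcj hczz xhayn
Hunk 2: at line 8 remove [hczz] add [yaf,zbh,ccmv] -> 12 lines: qks jsl koc fans dnda qvat vnrc iqcj yaf zbh ccmv xhayn
Hunk 3: at line 1 remove [jsl,koc,fans] add [xzggt,zkw,fecli] -> 12 lines: qks xzggt zkw fecli dnda qvat vnrc iqcj yaf zbh ccmv xhayn
Hunk 4: at line 7 remove [yaf,zbh] add [yjq,zoi] -> 12 lines: qks xzggt zkw fecli dnda qvat vnrc iqcj yjq zoi ccmv xhayn
Hunk 5: at line 4 remove [dnda,qvat] add [snw,zpty] -> 12 lines: qks xzggt zkw fecli snw zpty vnrc iqcj yjq zoi ccmv xhayn
Hunk 6: at line 5 remove [zpty,vnrc] add [ecph,evsh] -> 12 lines: qks xzggt zkw fecli snw ecph evsh iqcj yjq zoi ccmv xhayn
Hunk 7: at line 5 remove [evsh,iqcj,yjq] add [crz,xybwy] -> 11 lines: qks xzggt zkw fecli snw ecph crz xybwy zoi ccmv xhayn
Final line 2: xzggt

Answer: xzggt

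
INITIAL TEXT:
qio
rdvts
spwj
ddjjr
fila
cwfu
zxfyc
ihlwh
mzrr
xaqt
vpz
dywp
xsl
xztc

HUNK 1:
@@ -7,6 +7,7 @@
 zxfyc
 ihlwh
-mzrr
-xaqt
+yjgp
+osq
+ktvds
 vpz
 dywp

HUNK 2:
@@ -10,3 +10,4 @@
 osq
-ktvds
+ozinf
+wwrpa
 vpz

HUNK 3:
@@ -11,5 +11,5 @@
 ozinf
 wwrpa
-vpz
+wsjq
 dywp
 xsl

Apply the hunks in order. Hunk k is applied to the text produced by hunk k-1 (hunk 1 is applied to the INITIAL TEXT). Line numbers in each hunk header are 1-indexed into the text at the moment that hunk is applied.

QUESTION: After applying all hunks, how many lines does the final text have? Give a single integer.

Answer: 16

Derivation:
Hunk 1: at line 7 remove [mzrr,xaqt] add [yjgp,osq,ktvds] -> 15 lines: qio rdvts spwj ddjjr fila cwfu zxfyc ihlwh yjgp osq ktvds vpz dywp xsl xztc
Hunk 2: at line 10 remove [ktvds] add [ozinf,wwrpa] -> 16 lines: qio rdvts spwj ddjjr fila cwfu zxfyc ihlwh yjgp osq ozinf wwrpa vpz dywp xsl xztc
Hunk 3: at line 11 remove [vpz] add [wsjq] -> 16 lines: qio rdvts spwj ddjjr fila cwfu zxfyc ihlwh yjgp osq ozinf wwrpa wsjq dywp xsl xztc
Final line count: 16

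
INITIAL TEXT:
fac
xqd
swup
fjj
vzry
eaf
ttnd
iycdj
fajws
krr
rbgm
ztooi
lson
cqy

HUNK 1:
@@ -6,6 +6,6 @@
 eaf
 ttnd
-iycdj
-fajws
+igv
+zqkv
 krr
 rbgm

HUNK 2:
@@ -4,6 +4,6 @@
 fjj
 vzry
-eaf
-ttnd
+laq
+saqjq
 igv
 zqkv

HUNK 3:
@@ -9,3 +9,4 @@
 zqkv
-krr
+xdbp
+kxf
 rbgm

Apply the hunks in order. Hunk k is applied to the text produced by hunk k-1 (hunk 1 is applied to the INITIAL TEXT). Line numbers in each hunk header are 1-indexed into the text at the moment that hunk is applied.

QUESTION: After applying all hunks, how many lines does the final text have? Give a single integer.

Hunk 1: at line 6 remove [iycdj,fajws] add [igv,zqkv] -> 14 lines: fac xqd swup fjj vzry eaf ttnd igv zqkv krr rbgm ztooi lson cqy
Hunk 2: at line 4 remove [eaf,ttnd] add [laq,saqjq] -> 14 lines: fac xqd swup fjj vzry laq saqjq igv zqkv krr rbgm ztooi lson cqy
Hunk 3: at line 9 remove [krr] add [xdbp,kxf] -> 15 lines: fac xqd swup fjj vzry laq saqjq igv zqkv xdbp kxf rbgm ztooi lson cqy
Final line count: 15

Answer: 15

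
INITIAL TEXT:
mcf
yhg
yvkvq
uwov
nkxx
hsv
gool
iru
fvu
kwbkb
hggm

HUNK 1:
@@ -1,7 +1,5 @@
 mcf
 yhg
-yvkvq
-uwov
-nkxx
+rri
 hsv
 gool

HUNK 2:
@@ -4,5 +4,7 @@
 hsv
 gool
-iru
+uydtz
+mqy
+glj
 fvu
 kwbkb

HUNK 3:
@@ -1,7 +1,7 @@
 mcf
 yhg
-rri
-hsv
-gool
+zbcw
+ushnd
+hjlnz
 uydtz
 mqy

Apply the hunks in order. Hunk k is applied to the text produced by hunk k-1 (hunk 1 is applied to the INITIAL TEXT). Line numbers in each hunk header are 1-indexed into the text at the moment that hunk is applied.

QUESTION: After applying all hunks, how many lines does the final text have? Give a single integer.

Answer: 11

Derivation:
Hunk 1: at line 1 remove [yvkvq,uwov,nkxx] add [rri] -> 9 lines: mcf yhg rri hsv gool iru fvu kwbkb hggm
Hunk 2: at line 4 remove [iru] add [uydtz,mqy,glj] -> 11 lines: mcf yhg rri hsv gool uydtz mqy glj fvu kwbkb hggm
Hunk 3: at line 1 remove [rri,hsv,gool] add [zbcw,ushnd,hjlnz] -> 11 lines: mcf yhg zbcw ushnd hjlnz uydtz mqy glj fvu kwbkb hggm
Final line count: 11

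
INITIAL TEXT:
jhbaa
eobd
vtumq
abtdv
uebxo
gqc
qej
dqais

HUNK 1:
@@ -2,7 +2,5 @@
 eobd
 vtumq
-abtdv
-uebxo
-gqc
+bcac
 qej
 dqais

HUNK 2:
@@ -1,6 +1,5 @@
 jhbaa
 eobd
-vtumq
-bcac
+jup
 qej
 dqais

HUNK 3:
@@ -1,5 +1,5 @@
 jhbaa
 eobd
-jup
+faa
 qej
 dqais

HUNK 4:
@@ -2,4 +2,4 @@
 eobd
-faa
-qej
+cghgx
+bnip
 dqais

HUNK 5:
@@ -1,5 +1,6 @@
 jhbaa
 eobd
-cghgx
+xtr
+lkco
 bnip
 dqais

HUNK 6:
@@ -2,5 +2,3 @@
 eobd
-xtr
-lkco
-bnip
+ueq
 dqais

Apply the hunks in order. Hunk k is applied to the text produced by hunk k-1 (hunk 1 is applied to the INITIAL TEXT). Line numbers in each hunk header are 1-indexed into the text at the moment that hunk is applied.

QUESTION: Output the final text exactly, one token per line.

Answer: jhbaa
eobd
ueq
dqais

Derivation:
Hunk 1: at line 2 remove [abtdv,uebxo,gqc] add [bcac] -> 6 lines: jhbaa eobd vtumq bcac qej dqais
Hunk 2: at line 1 remove [vtumq,bcac] add [jup] -> 5 lines: jhbaa eobd jup qej dqais
Hunk 3: at line 1 remove [jup] add [faa] -> 5 lines: jhbaa eobd faa qej dqais
Hunk 4: at line 2 remove [faa,qej] add [cghgx,bnip] -> 5 lines: jhbaa eobd cghgx bnip dqais
Hunk 5: at line 1 remove [cghgx] add [xtr,lkco] -> 6 lines: jhbaa eobd xtr lkco bnip dqais
Hunk 6: at line 2 remove [xtr,lkco,bnip] add [ueq] -> 4 lines: jhbaa eobd ueq dqais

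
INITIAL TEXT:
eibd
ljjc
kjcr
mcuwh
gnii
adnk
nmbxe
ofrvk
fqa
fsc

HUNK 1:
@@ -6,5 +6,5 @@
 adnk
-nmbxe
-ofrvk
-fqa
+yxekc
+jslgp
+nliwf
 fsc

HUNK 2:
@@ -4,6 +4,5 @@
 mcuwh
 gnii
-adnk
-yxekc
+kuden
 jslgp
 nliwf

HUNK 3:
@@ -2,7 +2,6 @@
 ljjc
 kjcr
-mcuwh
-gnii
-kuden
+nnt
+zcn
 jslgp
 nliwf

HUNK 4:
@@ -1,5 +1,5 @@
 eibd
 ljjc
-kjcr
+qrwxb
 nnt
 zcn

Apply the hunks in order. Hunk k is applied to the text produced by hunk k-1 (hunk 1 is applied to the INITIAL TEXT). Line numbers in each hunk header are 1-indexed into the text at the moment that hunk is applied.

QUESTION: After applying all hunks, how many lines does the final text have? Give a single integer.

Hunk 1: at line 6 remove [nmbxe,ofrvk,fqa] add [yxekc,jslgp,nliwf] -> 10 lines: eibd ljjc kjcr mcuwh gnii adnk yxekc jslgp nliwf fsc
Hunk 2: at line 4 remove [adnk,yxekc] add [kuden] -> 9 lines: eibd ljjc kjcr mcuwh gnii kuden jslgp nliwf fsc
Hunk 3: at line 2 remove [mcuwh,gnii,kuden] add [nnt,zcn] -> 8 lines: eibd ljjc kjcr nnt zcn jslgp nliwf fsc
Hunk 4: at line 1 remove [kjcr] add [qrwxb] -> 8 lines: eibd ljjc qrwxb nnt zcn jslgp nliwf fsc
Final line count: 8

Answer: 8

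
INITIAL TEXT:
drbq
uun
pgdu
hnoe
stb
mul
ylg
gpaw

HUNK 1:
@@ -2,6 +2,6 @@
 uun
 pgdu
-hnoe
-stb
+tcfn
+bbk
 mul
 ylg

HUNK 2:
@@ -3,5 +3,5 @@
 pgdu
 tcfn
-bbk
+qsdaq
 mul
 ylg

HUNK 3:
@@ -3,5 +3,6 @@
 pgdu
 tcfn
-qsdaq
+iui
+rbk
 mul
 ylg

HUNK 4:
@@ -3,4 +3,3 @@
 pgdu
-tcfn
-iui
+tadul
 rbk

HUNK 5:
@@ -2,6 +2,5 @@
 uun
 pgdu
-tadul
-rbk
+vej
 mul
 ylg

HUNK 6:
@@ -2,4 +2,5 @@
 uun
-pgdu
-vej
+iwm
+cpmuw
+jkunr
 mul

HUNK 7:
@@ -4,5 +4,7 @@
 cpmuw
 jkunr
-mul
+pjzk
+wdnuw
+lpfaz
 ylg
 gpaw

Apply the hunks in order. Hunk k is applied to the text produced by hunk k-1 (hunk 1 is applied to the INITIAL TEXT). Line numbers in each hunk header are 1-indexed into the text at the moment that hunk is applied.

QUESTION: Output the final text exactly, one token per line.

Answer: drbq
uun
iwm
cpmuw
jkunr
pjzk
wdnuw
lpfaz
ylg
gpaw

Derivation:
Hunk 1: at line 2 remove [hnoe,stb] add [tcfn,bbk] -> 8 lines: drbq uun pgdu tcfn bbk mul ylg gpaw
Hunk 2: at line 3 remove [bbk] add [qsdaq] -> 8 lines: drbq uun pgdu tcfn qsdaq mul ylg gpaw
Hunk 3: at line 3 remove [qsdaq] add [iui,rbk] -> 9 lines: drbq uun pgdu tcfn iui rbk mul ylg gpaw
Hunk 4: at line 3 remove [tcfn,iui] add [tadul] -> 8 lines: drbq uun pgdu tadul rbk mul ylg gpaw
Hunk 5: at line 2 remove [tadul,rbk] add [vej] -> 7 lines: drbq uun pgdu vej mul ylg gpaw
Hunk 6: at line 2 remove [pgdu,vej] add [iwm,cpmuw,jkunr] -> 8 lines: drbq uun iwm cpmuw jkunr mul ylg gpaw
Hunk 7: at line 4 remove [mul] add [pjzk,wdnuw,lpfaz] -> 10 lines: drbq uun iwm cpmuw jkunr pjzk wdnuw lpfaz ylg gpaw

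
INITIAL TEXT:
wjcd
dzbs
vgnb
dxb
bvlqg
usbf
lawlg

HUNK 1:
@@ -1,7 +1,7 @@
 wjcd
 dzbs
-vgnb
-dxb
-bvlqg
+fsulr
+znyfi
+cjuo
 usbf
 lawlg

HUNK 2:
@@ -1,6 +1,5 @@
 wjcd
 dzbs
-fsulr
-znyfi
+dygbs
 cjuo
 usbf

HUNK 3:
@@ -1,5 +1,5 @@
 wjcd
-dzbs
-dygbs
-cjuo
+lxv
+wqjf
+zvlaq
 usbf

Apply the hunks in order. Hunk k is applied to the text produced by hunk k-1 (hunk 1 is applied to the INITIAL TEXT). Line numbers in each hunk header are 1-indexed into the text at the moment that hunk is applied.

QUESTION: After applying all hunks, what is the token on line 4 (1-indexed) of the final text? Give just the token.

Hunk 1: at line 1 remove [vgnb,dxb,bvlqg] add [fsulr,znyfi,cjuo] -> 7 lines: wjcd dzbs fsulr znyfi cjuo usbf lawlg
Hunk 2: at line 1 remove [fsulr,znyfi] add [dygbs] -> 6 lines: wjcd dzbs dygbs cjuo usbf lawlg
Hunk 3: at line 1 remove [dzbs,dygbs,cjuo] add [lxv,wqjf,zvlaq] -> 6 lines: wjcd lxv wqjf zvlaq usbf lawlg
Final line 4: zvlaq

Answer: zvlaq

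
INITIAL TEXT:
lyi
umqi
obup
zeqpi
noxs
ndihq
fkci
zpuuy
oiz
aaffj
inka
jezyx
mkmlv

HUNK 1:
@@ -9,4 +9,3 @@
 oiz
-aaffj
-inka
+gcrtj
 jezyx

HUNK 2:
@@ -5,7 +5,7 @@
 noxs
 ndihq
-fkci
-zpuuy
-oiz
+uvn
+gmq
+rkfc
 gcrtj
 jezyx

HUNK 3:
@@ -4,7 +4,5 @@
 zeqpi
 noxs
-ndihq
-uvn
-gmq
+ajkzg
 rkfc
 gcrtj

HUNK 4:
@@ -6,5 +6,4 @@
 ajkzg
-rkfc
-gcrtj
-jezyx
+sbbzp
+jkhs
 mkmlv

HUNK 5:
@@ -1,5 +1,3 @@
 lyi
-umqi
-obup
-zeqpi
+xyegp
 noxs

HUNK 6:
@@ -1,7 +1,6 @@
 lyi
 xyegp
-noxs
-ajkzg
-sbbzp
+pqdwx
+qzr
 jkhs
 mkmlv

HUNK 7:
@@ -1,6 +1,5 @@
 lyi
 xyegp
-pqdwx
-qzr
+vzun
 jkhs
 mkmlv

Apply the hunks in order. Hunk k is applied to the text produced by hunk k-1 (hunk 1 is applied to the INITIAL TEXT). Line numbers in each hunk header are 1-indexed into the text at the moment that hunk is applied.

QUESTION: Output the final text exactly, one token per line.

Answer: lyi
xyegp
vzun
jkhs
mkmlv

Derivation:
Hunk 1: at line 9 remove [aaffj,inka] add [gcrtj] -> 12 lines: lyi umqi obup zeqpi noxs ndihq fkci zpuuy oiz gcrtj jezyx mkmlv
Hunk 2: at line 5 remove [fkci,zpuuy,oiz] add [uvn,gmq,rkfc] -> 12 lines: lyi umqi obup zeqpi noxs ndihq uvn gmq rkfc gcrtj jezyx mkmlv
Hunk 3: at line 4 remove [ndihq,uvn,gmq] add [ajkzg] -> 10 lines: lyi umqi obup zeqpi noxs ajkzg rkfc gcrtj jezyx mkmlv
Hunk 4: at line 6 remove [rkfc,gcrtj,jezyx] add [sbbzp,jkhs] -> 9 lines: lyi umqi obup zeqpi noxs ajkzg sbbzp jkhs mkmlv
Hunk 5: at line 1 remove [umqi,obup,zeqpi] add [xyegp] -> 7 lines: lyi xyegp noxs ajkzg sbbzp jkhs mkmlv
Hunk 6: at line 1 remove [noxs,ajkzg,sbbzp] add [pqdwx,qzr] -> 6 lines: lyi xyegp pqdwx qzr jkhs mkmlv
Hunk 7: at line 1 remove [pqdwx,qzr] add [vzun] -> 5 lines: lyi xyegp vzun jkhs mkmlv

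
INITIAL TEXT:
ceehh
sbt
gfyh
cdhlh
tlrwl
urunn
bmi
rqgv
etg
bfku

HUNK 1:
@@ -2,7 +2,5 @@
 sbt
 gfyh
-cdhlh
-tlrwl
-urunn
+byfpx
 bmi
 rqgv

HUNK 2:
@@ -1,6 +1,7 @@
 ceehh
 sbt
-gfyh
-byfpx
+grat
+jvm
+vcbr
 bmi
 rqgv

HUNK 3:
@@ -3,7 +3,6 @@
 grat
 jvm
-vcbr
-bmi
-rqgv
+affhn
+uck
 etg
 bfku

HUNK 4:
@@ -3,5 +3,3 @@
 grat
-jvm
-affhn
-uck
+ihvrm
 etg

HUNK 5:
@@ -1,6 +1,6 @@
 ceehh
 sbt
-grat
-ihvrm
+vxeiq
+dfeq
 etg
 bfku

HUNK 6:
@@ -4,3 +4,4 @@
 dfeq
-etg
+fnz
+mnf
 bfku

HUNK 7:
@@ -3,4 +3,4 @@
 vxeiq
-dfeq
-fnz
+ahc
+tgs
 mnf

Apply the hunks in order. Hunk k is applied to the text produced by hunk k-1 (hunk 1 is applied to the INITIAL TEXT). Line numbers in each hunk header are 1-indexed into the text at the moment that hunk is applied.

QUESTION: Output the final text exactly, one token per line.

Answer: ceehh
sbt
vxeiq
ahc
tgs
mnf
bfku

Derivation:
Hunk 1: at line 2 remove [cdhlh,tlrwl,urunn] add [byfpx] -> 8 lines: ceehh sbt gfyh byfpx bmi rqgv etg bfku
Hunk 2: at line 1 remove [gfyh,byfpx] add [grat,jvm,vcbr] -> 9 lines: ceehh sbt grat jvm vcbr bmi rqgv etg bfku
Hunk 3: at line 3 remove [vcbr,bmi,rqgv] add [affhn,uck] -> 8 lines: ceehh sbt grat jvm affhn uck etg bfku
Hunk 4: at line 3 remove [jvm,affhn,uck] add [ihvrm] -> 6 lines: ceehh sbt grat ihvrm etg bfku
Hunk 5: at line 1 remove [grat,ihvrm] add [vxeiq,dfeq] -> 6 lines: ceehh sbt vxeiq dfeq etg bfku
Hunk 6: at line 4 remove [etg] add [fnz,mnf] -> 7 lines: ceehh sbt vxeiq dfeq fnz mnf bfku
Hunk 7: at line 3 remove [dfeq,fnz] add [ahc,tgs] -> 7 lines: ceehh sbt vxeiq ahc tgs mnf bfku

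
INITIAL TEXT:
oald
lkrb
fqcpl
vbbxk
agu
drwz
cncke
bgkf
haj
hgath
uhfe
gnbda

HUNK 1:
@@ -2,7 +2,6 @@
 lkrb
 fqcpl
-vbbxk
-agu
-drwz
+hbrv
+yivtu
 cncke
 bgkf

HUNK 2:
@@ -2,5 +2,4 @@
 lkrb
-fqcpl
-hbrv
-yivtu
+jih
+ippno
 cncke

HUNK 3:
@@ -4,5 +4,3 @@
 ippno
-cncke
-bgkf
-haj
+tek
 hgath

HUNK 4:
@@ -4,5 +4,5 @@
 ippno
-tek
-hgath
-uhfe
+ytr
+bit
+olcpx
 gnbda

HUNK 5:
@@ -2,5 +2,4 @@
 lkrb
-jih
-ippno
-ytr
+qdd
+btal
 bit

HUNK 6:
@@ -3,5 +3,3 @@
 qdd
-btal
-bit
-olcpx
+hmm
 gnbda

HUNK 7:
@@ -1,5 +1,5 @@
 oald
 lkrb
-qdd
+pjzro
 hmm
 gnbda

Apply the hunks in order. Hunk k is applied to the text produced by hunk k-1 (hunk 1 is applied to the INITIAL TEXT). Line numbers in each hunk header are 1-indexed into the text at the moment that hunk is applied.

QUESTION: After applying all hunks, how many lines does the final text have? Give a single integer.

Answer: 5

Derivation:
Hunk 1: at line 2 remove [vbbxk,agu,drwz] add [hbrv,yivtu] -> 11 lines: oald lkrb fqcpl hbrv yivtu cncke bgkf haj hgath uhfe gnbda
Hunk 2: at line 2 remove [fqcpl,hbrv,yivtu] add [jih,ippno] -> 10 lines: oald lkrb jih ippno cncke bgkf haj hgath uhfe gnbda
Hunk 3: at line 4 remove [cncke,bgkf,haj] add [tek] -> 8 lines: oald lkrb jih ippno tek hgath uhfe gnbda
Hunk 4: at line 4 remove [tek,hgath,uhfe] add [ytr,bit,olcpx] -> 8 lines: oald lkrb jih ippno ytr bit olcpx gnbda
Hunk 5: at line 2 remove [jih,ippno,ytr] add [qdd,btal] -> 7 lines: oald lkrb qdd btal bit olcpx gnbda
Hunk 6: at line 3 remove [btal,bit,olcpx] add [hmm] -> 5 lines: oald lkrb qdd hmm gnbda
Hunk 7: at line 1 remove [qdd] add [pjzro] -> 5 lines: oald lkrb pjzro hmm gnbda
Final line count: 5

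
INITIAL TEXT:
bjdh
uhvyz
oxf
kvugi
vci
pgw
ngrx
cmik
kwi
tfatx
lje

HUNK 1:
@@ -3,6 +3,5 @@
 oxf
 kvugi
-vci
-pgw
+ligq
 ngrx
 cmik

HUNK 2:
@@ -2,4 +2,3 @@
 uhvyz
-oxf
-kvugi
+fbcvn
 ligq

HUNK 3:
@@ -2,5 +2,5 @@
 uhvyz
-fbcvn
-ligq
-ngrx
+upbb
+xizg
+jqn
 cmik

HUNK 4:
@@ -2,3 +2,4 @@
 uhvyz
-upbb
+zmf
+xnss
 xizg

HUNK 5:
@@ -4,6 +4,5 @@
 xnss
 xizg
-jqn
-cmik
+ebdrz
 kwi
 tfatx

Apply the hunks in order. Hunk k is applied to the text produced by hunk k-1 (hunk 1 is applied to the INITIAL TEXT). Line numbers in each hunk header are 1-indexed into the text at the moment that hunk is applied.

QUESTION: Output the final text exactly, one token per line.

Answer: bjdh
uhvyz
zmf
xnss
xizg
ebdrz
kwi
tfatx
lje

Derivation:
Hunk 1: at line 3 remove [vci,pgw] add [ligq] -> 10 lines: bjdh uhvyz oxf kvugi ligq ngrx cmik kwi tfatx lje
Hunk 2: at line 2 remove [oxf,kvugi] add [fbcvn] -> 9 lines: bjdh uhvyz fbcvn ligq ngrx cmik kwi tfatx lje
Hunk 3: at line 2 remove [fbcvn,ligq,ngrx] add [upbb,xizg,jqn] -> 9 lines: bjdh uhvyz upbb xizg jqn cmik kwi tfatx lje
Hunk 4: at line 2 remove [upbb] add [zmf,xnss] -> 10 lines: bjdh uhvyz zmf xnss xizg jqn cmik kwi tfatx lje
Hunk 5: at line 4 remove [jqn,cmik] add [ebdrz] -> 9 lines: bjdh uhvyz zmf xnss xizg ebdrz kwi tfatx lje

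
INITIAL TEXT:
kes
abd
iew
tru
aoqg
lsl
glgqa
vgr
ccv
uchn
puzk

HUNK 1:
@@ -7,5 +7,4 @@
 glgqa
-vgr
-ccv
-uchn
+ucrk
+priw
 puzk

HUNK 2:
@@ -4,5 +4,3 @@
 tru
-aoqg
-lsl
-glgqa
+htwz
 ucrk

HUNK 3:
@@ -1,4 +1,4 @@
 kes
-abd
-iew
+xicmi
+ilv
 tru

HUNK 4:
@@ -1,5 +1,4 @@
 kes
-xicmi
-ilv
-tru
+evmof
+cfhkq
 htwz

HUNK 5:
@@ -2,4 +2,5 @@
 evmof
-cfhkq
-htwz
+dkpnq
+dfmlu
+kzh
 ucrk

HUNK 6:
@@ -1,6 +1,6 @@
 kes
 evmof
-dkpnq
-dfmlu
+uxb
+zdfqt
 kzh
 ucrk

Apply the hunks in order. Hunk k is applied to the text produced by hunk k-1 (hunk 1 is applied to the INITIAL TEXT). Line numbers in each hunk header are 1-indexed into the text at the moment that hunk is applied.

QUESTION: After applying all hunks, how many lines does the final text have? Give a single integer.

Hunk 1: at line 7 remove [vgr,ccv,uchn] add [ucrk,priw] -> 10 lines: kes abd iew tru aoqg lsl glgqa ucrk priw puzk
Hunk 2: at line 4 remove [aoqg,lsl,glgqa] add [htwz] -> 8 lines: kes abd iew tru htwz ucrk priw puzk
Hunk 3: at line 1 remove [abd,iew] add [xicmi,ilv] -> 8 lines: kes xicmi ilv tru htwz ucrk priw puzk
Hunk 4: at line 1 remove [xicmi,ilv,tru] add [evmof,cfhkq] -> 7 lines: kes evmof cfhkq htwz ucrk priw puzk
Hunk 5: at line 2 remove [cfhkq,htwz] add [dkpnq,dfmlu,kzh] -> 8 lines: kes evmof dkpnq dfmlu kzh ucrk priw puzk
Hunk 6: at line 1 remove [dkpnq,dfmlu] add [uxb,zdfqt] -> 8 lines: kes evmof uxb zdfqt kzh ucrk priw puzk
Final line count: 8

Answer: 8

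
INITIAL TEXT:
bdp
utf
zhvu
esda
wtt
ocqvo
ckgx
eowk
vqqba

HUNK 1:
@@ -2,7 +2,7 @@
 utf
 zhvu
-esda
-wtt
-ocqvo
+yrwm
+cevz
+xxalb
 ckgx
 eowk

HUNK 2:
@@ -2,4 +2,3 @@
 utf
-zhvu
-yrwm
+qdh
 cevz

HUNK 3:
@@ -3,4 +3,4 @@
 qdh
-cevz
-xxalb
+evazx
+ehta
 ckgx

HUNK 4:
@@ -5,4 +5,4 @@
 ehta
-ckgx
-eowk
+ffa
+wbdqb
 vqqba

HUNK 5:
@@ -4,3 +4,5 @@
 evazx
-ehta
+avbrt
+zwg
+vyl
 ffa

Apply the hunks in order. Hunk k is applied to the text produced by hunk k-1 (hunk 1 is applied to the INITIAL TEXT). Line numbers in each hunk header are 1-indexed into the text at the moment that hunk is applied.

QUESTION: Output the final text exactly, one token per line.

Answer: bdp
utf
qdh
evazx
avbrt
zwg
vyl
ffa
wbdqb
vqqba

Derivation:
Hunk 1: at line 2 remove [esda,wtt,ocqvo] add [yrwm,cevz,xxalb] -> 9 lines: bdp utf zhvu yrwm cevz xxalb ckgx eowk vqqba
Hunk 2: at line 2 remove [zhvu,yrwm] add [qdh] -> 8 lines: bdp utf qdh cevz xxalb ckgx eowk vqqba
Hunk 3: at line 3 remove [cevz,xxalb] add [evazx,ehta] -> 8 lines: bdp utf qdh evazx ehta ckgx eowk vqqba
Hunk 4: at line 5 remove [ckgx,eowk] add [ffa,wbdqb] -> 8 lines: bdp utf qdh evazx ehta ffa wbdqb vqqba
Hunk 5: at line 4 remove [ehta] add [avbrt,zwg,vyl] -> 10 lines: bdp utf qdh evazx avbrt zwg vyl ffa wbdqb vqqba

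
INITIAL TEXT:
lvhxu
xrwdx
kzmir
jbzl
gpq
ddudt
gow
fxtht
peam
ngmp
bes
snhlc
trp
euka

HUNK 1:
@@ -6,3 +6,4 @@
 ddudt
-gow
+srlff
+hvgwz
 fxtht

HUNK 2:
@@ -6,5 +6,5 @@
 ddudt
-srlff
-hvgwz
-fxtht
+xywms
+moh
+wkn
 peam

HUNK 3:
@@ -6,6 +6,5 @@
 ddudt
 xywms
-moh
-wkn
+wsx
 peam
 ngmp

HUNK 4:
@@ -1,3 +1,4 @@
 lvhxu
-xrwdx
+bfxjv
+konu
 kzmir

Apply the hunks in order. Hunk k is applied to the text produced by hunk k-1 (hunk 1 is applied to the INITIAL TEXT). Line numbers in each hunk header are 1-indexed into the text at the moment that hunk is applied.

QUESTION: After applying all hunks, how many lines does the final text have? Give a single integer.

Answer: 15

Derivation:
Hunk 1: at line 6 remove [gow] add [srlff,hvgwz] -> 15 lines: lvhxu xrwdx kzmir jbzl gpq ddudt srlff hvgwz fxtht peam ngmp bes snhlc trp euka
Hunk 2: at line 6 remove [srlff,hvgwz,fxtht] add [xywms,moh,wkn] -> 15 lines: lvhxu xrwdx kzmir jbzl gpq ddudt xywms moh wkn peam ngmp bes snhlc trp euka
Hunk 3: at line 6 remove [moh,wkn] add [wsx] -> 14 lines: lvhxu xrwdx kzmir jbzl gpq ddudt xywms wsx peam ngmp bes snhlc trp euka
Hunk 4: at line 1 remove [xrwdx] add [bfxjv,konu] -> 15 lines: lvhxu bfxjv konu kzmir jbzl gpq ddudt xywms wsx peam ngmp bes snhlc trp euka
Final line count: 15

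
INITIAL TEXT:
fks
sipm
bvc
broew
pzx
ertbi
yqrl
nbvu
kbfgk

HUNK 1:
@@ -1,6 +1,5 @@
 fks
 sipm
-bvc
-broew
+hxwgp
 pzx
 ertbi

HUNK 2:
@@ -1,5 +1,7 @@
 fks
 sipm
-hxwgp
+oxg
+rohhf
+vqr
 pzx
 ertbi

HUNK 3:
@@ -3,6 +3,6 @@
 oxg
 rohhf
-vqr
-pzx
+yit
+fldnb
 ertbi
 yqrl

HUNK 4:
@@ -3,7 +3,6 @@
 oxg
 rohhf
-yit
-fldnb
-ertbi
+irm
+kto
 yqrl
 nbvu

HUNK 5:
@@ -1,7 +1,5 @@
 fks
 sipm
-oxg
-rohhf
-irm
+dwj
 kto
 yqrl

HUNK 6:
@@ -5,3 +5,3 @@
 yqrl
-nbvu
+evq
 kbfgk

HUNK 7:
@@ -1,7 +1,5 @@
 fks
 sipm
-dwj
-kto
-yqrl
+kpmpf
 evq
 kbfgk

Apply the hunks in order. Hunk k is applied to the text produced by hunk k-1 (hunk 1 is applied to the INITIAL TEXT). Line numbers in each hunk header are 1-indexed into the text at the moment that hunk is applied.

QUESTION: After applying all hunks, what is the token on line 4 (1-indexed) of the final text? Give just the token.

Hunk 1: at line 1 remove [bvc,broew] add [hxwgp] -> 8 lines: fks sipm hxwgp pzx ertbi yqrl nbvu kbfgk
Hunk 2: at line 1 remove [hxwgp] add [oxg,rohhf,vqr] -> 10 lines: fks sipm oxg rohhf vqr pzx ertbi yqrl nbvu kbfgk
Hunk 3: at line 3 remove [vqr,pzx] add [yit,fldnb] -> 10 lines: fks sipm oxg rohhf yit fldnb ertbi yqrl nbvu kbfgk
Hunk 4: at line 3 remove [yit,fldnb,ertbi] add [irm,kto] -> 9 lines: fks sipm oxg rohhf irm kto yqrl nbvu kbfgk
Hunk 5: at line 1 remove [oxg,rohhf,irm] add [dwj] -> 7 lines: fks sipm dwj kto yqrl nbvu kbfgk
Hunk 6: at line 5 remove [nbvu] add [evq] -> 7 lines: fks sipm dwj kto yqrl evq kbfgk
Hunk 7: at line 1 remove [dwj,kto,yqrl] add [kpmpf] -> 5 lines: fks sipm kpmpf evq kbfgk
Final line 4: evq

Answer: evq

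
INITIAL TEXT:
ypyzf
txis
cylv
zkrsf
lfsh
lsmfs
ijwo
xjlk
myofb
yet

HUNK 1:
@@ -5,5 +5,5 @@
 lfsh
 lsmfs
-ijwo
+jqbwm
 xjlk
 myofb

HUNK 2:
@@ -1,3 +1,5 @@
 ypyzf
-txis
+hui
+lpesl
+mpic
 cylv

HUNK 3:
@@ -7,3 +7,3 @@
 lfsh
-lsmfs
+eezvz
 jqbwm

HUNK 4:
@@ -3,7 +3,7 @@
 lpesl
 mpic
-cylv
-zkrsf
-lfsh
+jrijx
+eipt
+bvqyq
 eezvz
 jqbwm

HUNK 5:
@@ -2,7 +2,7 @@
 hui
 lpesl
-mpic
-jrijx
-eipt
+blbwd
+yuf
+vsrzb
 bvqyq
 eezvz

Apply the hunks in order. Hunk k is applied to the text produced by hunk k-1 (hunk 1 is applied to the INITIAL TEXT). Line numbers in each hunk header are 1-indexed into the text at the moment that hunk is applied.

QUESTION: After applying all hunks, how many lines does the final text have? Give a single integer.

Hunk 1: at line 5 remove [ijwo] add [jqbwm] -> 10 lines: ypyzf txis cylv zkrsf lfsh lsmfs jqbwm xjlk myofb yet
Hunk 2: at line 1 remove [txis] add [hui,lpesl,mpic] -> 12 lines: ypyzf hui lpesl mpic cylv zkrsf lfsh lsmfs jqbwm xjlk myofb yet
Hunk 3: at line 7 remove [lsmfs] add [eezvz] -> 12 lines: ypyzf hui lpesl mpic cylv zkrsf lfsh eezvz jqbwm xjlk myofb yet
Hunk 4: at line 3 remove [cylv,zkrsf,lfsh] add [jrijx,eipt,bvqyq] -> 12 lines: ypyzf hui lpesl mpic jrijx eipt bvqyq eezvz jqbwm xjlk myofb yet
Hunk 5: at line 2 remove [mpic,jrijx,eipt] add [blbwd,yuf,vsrzb] -> 12 lines: ypyzf hui lpesl blbwd yuf vsrzb bvqyq eezvz jqbwm xjlk myofb yet
Final line count: 12

Answer: 12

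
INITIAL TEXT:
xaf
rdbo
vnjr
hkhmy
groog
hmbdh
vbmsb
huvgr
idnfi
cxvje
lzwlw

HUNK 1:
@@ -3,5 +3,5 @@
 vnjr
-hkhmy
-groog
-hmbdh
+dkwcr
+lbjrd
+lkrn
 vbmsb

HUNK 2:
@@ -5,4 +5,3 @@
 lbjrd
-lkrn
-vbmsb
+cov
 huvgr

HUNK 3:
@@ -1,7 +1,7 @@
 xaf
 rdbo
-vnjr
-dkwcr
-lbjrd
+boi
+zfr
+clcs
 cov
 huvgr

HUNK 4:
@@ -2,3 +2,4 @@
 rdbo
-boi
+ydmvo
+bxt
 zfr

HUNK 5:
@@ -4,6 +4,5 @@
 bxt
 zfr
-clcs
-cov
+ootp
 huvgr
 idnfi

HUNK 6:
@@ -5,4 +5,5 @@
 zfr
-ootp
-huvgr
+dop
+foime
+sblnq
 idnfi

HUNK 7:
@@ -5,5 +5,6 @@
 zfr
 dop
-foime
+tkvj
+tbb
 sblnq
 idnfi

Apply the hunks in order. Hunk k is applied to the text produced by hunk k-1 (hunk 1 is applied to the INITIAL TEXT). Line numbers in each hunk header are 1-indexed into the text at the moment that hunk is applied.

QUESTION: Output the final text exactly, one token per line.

Hunk 1: at line 3 remove [hkhmy,groog,hmbdh] add [dkwcr,lbjrd,lkrn] -> 11 lines: xaf rdbo vnjr dkwcr lbjrd lkrn vbmsb huvgr idnfi cxvje lzwlw
Hunk 2: at line 5 remove [lkrn,vbmsb] add [cov] -> 10 lines: xaf rdbo vnjr dkwcr lbjrd cov huvgr idnfi cxvje lzwlw
Hunk 3: at line 1 remove [vnjr,dkwcr,lbjrd] add [boi,zfr,clcs] -> 10 lines: xaf rdbo boi zfr clcs cov huvgr idnfi cxvje lzwlw
Hunk 4: at line 2 remove [boi] add [ydmvo,bxt] -> 11 lines: xaf rdbo ydmvo bxt zfr clcs cov huvgr idnfi cxvje lzwlw
Hunk 5: at line 4 remove [clcs,cov] add [ootp] -> 10 lines: xaf rdbo ydmvo bxt zfr ootp huvgr idnfi cxvje lzwlw
Hunk 6: at line 5 remove [ootp,huvgr] add [dop,foime,sblnq] -> 11 lines: xaf rdbo ydmvo bxt zfr dop foime sblnq idnfi cxvje lzwlw
Hunk 7: at line 5 remove [foime] add [tkvj,tbb] -> 12 lines: xaf rdbo ydmvo bxt zfr dop tkvj tbb sblnq idnfi cxvje lzwlw

Answer: xaf
rdbo
ydmvo
bxt
zfr
dop
tkvj
tbb
sblnq
idnfi
cxvje
lzwlw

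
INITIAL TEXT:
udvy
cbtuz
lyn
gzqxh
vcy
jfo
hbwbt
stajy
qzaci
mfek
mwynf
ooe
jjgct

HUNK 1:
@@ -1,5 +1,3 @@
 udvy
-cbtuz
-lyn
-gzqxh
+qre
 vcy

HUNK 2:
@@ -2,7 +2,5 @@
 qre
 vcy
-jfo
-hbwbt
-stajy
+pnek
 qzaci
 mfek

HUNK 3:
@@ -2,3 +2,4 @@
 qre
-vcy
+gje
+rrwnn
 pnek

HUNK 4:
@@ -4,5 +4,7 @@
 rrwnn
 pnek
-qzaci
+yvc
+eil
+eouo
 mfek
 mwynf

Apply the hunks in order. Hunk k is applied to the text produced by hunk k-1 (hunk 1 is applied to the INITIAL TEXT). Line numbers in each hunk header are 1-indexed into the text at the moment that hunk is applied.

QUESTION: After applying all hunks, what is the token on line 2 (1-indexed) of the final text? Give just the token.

Hunk 1: at line 1 remove [cbtuz,lyn,gzqxh] add [qre] -> 11 lines: udvy qre vcy jfo hbwbt stajy qzaci mfek mwynf ooe jjgct
Hunk 2: at line 2 remove [jfo,hbwbt,stajy] add [pnek] -> 9 lines: udvy qre vcy pnek qzaci mfek mwynf ooe jjgct
Hunk 3: at line 2 remove [vcy] add [gje,rrwnn] -> 10 lines: udvy qre gje rrwnn pnek qzaci mfek mwynf ooe jjgct
Hunk 4: at line 4 remove [qzaci] add [yvc,eil,eouo] -> 12 lines: udvy qre gje rrwnn pnek yvc eil eouo mfek mwynf ooe jjgct
Final line 2: qre

Answer: qre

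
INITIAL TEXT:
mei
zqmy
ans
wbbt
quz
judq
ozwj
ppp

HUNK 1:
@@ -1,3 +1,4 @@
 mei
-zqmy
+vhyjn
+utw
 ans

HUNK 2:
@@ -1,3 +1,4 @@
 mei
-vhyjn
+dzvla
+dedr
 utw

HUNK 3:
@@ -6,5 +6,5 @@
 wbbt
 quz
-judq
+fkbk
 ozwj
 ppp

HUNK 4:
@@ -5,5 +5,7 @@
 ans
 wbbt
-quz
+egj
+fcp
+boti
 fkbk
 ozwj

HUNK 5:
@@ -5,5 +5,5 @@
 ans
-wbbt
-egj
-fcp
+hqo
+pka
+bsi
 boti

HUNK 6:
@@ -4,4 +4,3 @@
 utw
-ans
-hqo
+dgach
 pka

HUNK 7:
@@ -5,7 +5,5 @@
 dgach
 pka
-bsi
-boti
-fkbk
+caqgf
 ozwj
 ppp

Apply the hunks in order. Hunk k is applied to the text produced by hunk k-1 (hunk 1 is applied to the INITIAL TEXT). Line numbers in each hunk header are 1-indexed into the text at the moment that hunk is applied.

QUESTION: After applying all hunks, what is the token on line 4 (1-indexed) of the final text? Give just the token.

Answer: utw

Derivation:
Hunk 1: at line 1 remove [zqmy] add [vhyjn,utw] -> 9 lines: mei vhyjn utw ans wbbt quz judq ozwj ppp
Hunk 2: at line 1 remove [vhyjn] add [dzvla,dedr] -> 10 lines: mei dzvla dedr utw ans wbbt quz judq ozwj ppp
Hunk 3: at line 6 remove [judq] add [fkbk] -> 10 lines: mei dzvla dedr utw ans wbbt quz fkbk ozwj ppp
Hunk 4: at line 5 remove [quz] add [egj,fcp,boti] -> 12 lines: mei dzvla dedr utw ans wbbt egj fcp boti fkbk ozwj ppp
Hunk 5: at line 5 remove [wbbt,egj,fcp] add [hqo,pka,bsi] -> 12 lines: mei dzvla dedr utw ans hqo pka bsi boti fkbk ozwj ppp
Hunk 6: at line 4 remove [ans,hqo] add [dgach] -> 11 lines: mei dzvla dedr utw dgach pka bsi boti fkbk ozwj ppp
Hunk 7: at line 5 remove [bsi,boti,fkbk] add [caqgf] -> 9 lines: mei dzvla dedr utw dgach pka caqgf ozwj ppp
Final line 4: utw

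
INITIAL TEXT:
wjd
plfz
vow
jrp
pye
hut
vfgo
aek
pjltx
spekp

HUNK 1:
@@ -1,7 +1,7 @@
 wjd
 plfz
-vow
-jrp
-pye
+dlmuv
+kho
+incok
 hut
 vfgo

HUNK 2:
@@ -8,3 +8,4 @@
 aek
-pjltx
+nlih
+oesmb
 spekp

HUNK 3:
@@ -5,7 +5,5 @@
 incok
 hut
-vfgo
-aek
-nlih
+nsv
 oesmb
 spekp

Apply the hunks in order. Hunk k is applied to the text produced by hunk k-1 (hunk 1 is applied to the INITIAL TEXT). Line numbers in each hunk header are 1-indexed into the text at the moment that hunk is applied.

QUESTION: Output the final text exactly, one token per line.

Answer: wjd
plfz
dlmuv
kho
incok
hut
nsv
oesmb
spekp

Derivation:
Hunk 1: at line 1 remove [vow,jrp,pye] add [dlmuv,kho,incok] -> 10 lines: wjd plfz dlmuv kho incok hut vfgo aek pjltx spekp
Hunk 2: at line 8 remove [pjltx] add [nlih,oesmb] -> 11 lines: wjd plfz dlmuv kho incok hut vfgo aek nlih oesmb spekp
Hunk 3: at line 5 remove [vfgo,aek,nlih] add [nsv] -> 9 lines: wjd plfz dlmuv kho incok hut nsv oesmb spekp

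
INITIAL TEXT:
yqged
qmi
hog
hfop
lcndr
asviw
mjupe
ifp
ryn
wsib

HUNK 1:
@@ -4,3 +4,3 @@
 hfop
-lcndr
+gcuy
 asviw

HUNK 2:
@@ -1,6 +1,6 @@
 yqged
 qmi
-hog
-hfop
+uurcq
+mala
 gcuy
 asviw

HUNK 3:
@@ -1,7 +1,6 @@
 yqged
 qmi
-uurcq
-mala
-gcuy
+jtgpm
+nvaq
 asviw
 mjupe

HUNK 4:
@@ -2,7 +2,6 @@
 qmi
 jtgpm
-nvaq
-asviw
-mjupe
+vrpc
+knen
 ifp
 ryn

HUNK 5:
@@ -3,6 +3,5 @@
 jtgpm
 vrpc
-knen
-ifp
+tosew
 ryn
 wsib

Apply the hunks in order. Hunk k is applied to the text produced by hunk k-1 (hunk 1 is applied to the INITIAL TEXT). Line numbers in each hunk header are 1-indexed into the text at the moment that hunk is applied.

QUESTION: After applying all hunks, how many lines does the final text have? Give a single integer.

Answer: 7

Derivation:
Hunk 1: at line 4 remove [lcndr] add [gcuy] -> 10 lines: yqged qmi hog hfop gcuy asviw mjupe ifp ryn wsib
Hunk 2: at line 1 remove [hog,hfop] add [uurcq,mala] -> 10 lines: yqged qmi uurcq mala gcuy asviw mjupe ifp ryn wsib
Hunk 3: at line 1 remove [uurcq,mala,gcuy] add [jtgpm,nvaq] -> 9 lines: yqged qmi jtgpm nvaq asviw mjupe ifp ryn wsib
Hunk 4: at line 2 remove [nvaq,asviw,mjupe] add [vrpc,knen] -> 8 lines: yqged qmi jtgpm vrpc knen ifp ryn wsib
Hunk 5: at line 3 remove [knen,ifp] add [tosew] -> 7 lines: yqged qmi jtgpm vrpc tosew ryn wsib
Final line count: 7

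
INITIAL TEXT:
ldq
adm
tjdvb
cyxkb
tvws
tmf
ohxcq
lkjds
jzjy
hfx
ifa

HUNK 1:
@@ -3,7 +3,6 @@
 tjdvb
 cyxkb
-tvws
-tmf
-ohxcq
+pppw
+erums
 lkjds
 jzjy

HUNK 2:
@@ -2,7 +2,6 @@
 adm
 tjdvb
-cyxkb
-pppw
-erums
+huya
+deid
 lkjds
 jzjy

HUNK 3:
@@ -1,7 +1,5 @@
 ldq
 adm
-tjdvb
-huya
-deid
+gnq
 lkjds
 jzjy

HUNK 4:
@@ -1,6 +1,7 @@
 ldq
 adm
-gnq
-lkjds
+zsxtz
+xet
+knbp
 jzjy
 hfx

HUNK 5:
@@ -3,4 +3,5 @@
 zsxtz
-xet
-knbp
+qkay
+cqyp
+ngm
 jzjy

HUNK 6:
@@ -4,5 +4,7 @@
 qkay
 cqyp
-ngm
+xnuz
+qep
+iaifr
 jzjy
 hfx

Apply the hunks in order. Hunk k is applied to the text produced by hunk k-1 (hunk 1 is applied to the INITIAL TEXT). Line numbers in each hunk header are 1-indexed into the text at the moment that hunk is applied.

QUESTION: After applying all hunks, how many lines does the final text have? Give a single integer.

Answer: 11

Derivation:
Hunk 1: at line 3 remove [tvws,tmf,ohxcq] add [pppw,erums] -> 10 lines: ldq adm tjdvb cyxkb pppw erums lkjds jzjy hfx ifa
Hunk 2: at line 2 remove [cyxkb,pppw,erums] add [huya,deid] -> 9 lines: ldq adm tjdvb huya deid lkjds jzjy hfx ifa
Hunk 3: at line 1 remove [tjdvb,huya,deid] add [gnq] -> 7 lines: ldq adm gnq lkjds jzjy hfx ifa
Hunk 4: at line 1 remove [gnq,lkjds] add [zsxtz,xet,knbp] -> 8 lines: ldq adm zsxtz xet knbp jzjy hfx ifa
Hunk 5: at line 3 remove [xet,knbp] add [qkay,cqyp,ngm] -> 9 lines: ldq adm zsxtz qkay cqyp ngm jzjy hfx ifa
Hunk 6: at line 4 remove [ngm] add [xnuz,qep,iaifr] -> 11 lines: ldq adm zsxtz qkay cqyp xnuz qep iaifr jzjy hfx ifa
Final line count: 11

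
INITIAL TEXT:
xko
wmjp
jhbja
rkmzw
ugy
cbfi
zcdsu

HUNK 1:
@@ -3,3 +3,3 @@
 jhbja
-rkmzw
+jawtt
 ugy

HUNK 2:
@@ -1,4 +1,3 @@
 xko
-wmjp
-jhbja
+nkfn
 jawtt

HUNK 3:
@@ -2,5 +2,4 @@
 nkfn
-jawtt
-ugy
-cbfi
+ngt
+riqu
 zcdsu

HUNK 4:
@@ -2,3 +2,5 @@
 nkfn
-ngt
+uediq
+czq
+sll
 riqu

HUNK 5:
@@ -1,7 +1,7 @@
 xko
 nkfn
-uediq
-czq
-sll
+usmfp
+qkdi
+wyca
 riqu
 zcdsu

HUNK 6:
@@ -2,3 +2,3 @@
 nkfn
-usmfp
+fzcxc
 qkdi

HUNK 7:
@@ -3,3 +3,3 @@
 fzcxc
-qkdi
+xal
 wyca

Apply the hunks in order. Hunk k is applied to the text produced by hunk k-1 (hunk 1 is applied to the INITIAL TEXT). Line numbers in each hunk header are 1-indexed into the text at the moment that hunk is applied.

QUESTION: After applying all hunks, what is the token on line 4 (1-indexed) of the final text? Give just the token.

Answer: xal

Derivation:
Hunk 1: at line 3 remove [rkmzw] add [jawtt] -> 7 lines: xko wmjp jhbja jawtt ugy cbfi zcdsu
Hunk 2: at line 1 remove [wmjp,jhbja] add [nkfn] -> 6 lines: xko nkfn jawtt ugy cbfi zcdsu
Hunk 3: at line 2 remove [jawtt,ugy,cbfi] add [ngt,riqu] -> 5 lines: xko nkfn ngt riqu zcdsu
Hunk 4: at line 2 remove [ngt] add [uediq,czq,sll] -> 7 lines: xko nkfn uediq czq sll riqu zcdsu
Hunk 5: at line 1 remove [uediq,czq,sll] add [usmfp,qkdi,wyca] -> 7 lines: xko nkfn usmfp qkdi wyca riqu zcdsu
Hunk 6: at line 2 remove [usmfp] add [fzcxc] -> 7 lines: xko nkfn fzcxc qkdi wyca riqu zcdsu
Hunk 7: at line 3 remove [qkdi] add [xal] -> 7 lines: xko nkfn fzcxc xal wyca riqu zcdsu
Final line 4: xal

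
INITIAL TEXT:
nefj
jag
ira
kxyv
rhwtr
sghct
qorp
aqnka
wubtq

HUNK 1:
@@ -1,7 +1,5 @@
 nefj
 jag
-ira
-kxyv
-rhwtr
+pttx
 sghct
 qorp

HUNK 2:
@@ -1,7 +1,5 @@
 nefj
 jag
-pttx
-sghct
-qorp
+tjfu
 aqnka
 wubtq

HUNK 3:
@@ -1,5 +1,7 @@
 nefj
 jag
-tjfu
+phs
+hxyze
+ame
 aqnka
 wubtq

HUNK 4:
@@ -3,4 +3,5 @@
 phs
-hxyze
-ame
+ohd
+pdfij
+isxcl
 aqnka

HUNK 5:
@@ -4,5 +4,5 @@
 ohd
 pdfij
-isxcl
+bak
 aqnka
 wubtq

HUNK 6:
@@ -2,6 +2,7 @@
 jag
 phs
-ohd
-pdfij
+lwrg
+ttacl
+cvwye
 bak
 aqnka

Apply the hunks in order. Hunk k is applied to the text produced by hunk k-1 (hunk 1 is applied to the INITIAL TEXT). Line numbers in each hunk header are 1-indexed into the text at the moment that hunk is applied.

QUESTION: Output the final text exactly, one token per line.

Hunk 1: at line 1 remove [ira,kxyv,rhwtr] add [pttx] -> 7 lines: nefj jag pttx sghct qorp aqnka wubtq
Hunk 2: at line 1 remove [pttx,sghct,qorp] add [tjfu] -> 5 lines: nefj jag tjfu aqnka wubtq
Hunk 3: at line 1 remove [tjfu] add [phs,hxyze,ame] -> 7 lines: nefj jag phs hxyze ame aqnka wubtq
Hunk 4: at line 3 remove [hxyze,ame] add [ohd,pdfij,isxcl] -> 8 lines: nefj jag phs ohd pdfij isxcl aqnka wubtq
Hunk 5: at line 4 remove [isxcl] add [bak] -> 8 lines: nefj jag phs ohd pdfij bak aqnka wubtq
Hunk 6: at line 2 remove [ohd,pdfij] add [lwrg,ttacl,cvwye] -> 9 lines: nefj jag phs lwrg ttacl cvwye bak aqnka wubtq

Answer: nefj
jag
phs
lwrg
ttacl
cvwye
bak
aqnka
wubtq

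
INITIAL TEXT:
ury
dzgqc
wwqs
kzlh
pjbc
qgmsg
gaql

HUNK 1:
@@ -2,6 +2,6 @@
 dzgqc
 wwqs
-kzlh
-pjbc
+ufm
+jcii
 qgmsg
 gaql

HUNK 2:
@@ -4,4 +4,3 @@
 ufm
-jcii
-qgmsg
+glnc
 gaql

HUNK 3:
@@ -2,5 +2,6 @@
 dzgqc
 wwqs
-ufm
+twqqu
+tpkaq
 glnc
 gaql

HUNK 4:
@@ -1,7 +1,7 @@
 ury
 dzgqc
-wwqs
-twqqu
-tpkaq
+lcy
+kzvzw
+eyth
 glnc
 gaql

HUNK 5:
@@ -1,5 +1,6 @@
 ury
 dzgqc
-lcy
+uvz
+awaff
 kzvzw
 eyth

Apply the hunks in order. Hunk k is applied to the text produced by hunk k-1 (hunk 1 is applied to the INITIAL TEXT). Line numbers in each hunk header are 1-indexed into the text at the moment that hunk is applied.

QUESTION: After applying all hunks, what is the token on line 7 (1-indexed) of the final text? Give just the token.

Answer: glnc

Derivation:
Hunk 1: at line 2 remove [kzlh,pjbc] add [ufm,jcii] -> 7 lines: ury dzgqc wwqs ufm jcii qgmsg gaql
Hunk 2: at line 4 remove [jcii,qgmsg] add [glnc] -> 6 lines: ury dzgqc wwqs ufm glnc gaql
Hunk 3: at line 2 remove [ufm] add [twqqu,tpkaq] -> 7 lines: ury dzgqc wwqs twqqu tpkaq glnc gaql
Hunk 4: at line 1 remove [wwqs,twqqu,tpkaq] add [lcy,kzvzw,eyth] -> 7 lines: ury dzgqc lcy kzvzw eyth glnc gaql
Hunk 5: at line 1 remove [lcy] add [uvz,awaff] -> 8 lines: ury dzgqc uvz awaff kzvzw eyth glnc gaql
Final line 7: glnc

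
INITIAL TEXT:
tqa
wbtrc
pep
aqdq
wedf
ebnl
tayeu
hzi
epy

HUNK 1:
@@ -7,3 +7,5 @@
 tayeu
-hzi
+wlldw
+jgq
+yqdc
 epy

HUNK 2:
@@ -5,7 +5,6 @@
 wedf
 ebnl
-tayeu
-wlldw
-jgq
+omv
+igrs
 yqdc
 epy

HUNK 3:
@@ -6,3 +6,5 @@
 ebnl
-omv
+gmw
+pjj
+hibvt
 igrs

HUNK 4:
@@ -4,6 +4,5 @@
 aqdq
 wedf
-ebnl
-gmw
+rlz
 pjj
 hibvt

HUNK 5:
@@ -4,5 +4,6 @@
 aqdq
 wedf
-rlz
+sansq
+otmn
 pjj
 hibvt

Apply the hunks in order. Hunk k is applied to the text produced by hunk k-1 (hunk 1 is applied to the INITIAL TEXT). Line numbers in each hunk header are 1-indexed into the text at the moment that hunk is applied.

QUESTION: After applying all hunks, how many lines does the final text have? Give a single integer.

Answer: 12

Derivation:
Hunk 1: at line 7 remove [hzi] add [wlldw,jgq,yqdc] -> 11 lines: tqa wbtrc pep aqdq wedf ebnl tayeu wlldw jgq yqdc epy
Hunk 2: at line 5 remove [tayeu,wlldw,jgq] add [omv,igrs] -> 10 lines: tqa wbtrc pep aqdq wedf ebnl omv igrs yqdc epy
Hunk 3: at line 6 remove [omv] add [gmw,pjj,hibvt] -> 12 lines: tqa wbtrc pep aqdq wedf ebnl gmw pjj hibvt igrs yqdc epy
Hunk 4: at line 4 remove [ebnl,gmw] add [rlz] -> 11 lines: tqa wbtrc pep aqdq wedf rlz pjj hibvt igrs yqdc epy
Hunk 5: at line 4 remove [rlz] add [sansq,otmn] -> 12 lines: tqa wbtrc pep aqdq wedf sansq otmn pjj hibvt igrs yqdc epy
Final line count: 12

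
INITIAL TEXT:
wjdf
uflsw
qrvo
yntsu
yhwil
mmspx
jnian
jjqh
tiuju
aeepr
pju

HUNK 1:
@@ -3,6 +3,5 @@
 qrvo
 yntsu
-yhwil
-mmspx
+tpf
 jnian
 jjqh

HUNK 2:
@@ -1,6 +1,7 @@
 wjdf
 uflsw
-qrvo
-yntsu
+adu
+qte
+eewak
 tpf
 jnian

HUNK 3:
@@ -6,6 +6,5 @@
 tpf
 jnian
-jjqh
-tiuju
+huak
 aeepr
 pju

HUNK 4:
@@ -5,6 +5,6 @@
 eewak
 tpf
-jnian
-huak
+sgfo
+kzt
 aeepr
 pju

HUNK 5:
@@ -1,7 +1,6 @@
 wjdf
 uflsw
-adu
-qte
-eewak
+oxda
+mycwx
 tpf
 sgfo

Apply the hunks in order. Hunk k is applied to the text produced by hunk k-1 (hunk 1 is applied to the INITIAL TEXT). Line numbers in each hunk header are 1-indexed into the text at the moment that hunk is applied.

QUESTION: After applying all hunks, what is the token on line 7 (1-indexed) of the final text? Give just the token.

Answer: kzt

Derivation:
Hunk 1: at line 3 remove [yhwil,mmspx] add [tpf] -> 10 lines: wjdf uflsw qrvo yntsu tpf jnian jjqh tiuju aeepr pju
Hunk 2: at line 1 remove [qrvo,yntsu] add [adu,qte,eewak] -> 11 lines: wjdf uflsw adu qte eewak tpf jnian jjqh tiuju aeepr pju
Hunk 3: at line 6 remove [jjqh,tiuju] add [huak] -> 10 lines: wjdf uflsw adu qte eewak tpf jnian huak aeepr pju
Hunk 4: at line 5 remove [jnian,huak] add [sgfo,kzt] -> 10 lines: wjdf uflsw adu qte eewak tpf sgfo kzt aeepr pju
Hunk 5: at line 1 remove [adu,qte,eewak] add [oxda,mycwx] -> 9 lines: wjdf uflsw oxda mycwx tpf sgfo kzt aeepr pju
Final line 7: kzt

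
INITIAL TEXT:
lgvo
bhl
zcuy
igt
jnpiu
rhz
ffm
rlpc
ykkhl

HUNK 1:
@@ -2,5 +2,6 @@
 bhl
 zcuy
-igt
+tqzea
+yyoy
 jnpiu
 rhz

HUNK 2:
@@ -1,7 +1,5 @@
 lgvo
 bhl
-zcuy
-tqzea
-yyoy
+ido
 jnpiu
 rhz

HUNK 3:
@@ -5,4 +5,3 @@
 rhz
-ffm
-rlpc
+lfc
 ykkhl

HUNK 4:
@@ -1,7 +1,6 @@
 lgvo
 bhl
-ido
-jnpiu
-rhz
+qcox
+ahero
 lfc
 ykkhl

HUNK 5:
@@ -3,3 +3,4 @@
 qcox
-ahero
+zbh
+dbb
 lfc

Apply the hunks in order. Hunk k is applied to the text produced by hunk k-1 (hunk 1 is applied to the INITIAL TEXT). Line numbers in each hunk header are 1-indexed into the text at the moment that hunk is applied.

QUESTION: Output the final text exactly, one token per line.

Hunk 1: at line 2 remove [igt] add [tqzea,yyoy] -> 10 lines: lgvo bhl zcuy tqzea yyoy jnpiu rhz ffm rlpc ykkhl
Hunk 2: at line 1 remove [zcuy,tqzea,yyoy] add [ido] -> 8 lines: lgvo bhl ido jnpiu rhz ffm rlpc ykkhl
Hunk 3: at line 5 remove [ffm,rlpc] add [lfc] -> 7 lines: lgvo bhl ido jnpiu rhz lfc ykkhl
Hunk 4: at line 1 remove [ido,jnpiu,rhz] add [qcox,ahero] -> 6 lines: lgvo bhl qcox ahero lfc ykkhl
Hunk 5: at line 3 remove [ahero] add [zbh,dbb] -> 7 lines: lgvo bhl qcox zbh dbb lfc ykkhl

Answer: lgvo
bhl
qcox
zbh
dbb
lfc
ykkhl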